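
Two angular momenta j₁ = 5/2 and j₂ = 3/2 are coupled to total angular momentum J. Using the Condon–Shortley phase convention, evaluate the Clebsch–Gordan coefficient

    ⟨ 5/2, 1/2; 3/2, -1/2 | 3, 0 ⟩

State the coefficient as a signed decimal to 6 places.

+0.447214  (= +√(1/5))

triangle: 1!×4!×2!/8! = 48/40320
(j±m)!: 3!×2!×1!×2!×3!×3! = 864
prefactor² = (2J+1)×Δ×N² = 36/5
  k=0: +1/(0!×1!×2!×1!×2!×1!) = 1/4
  k=1: −1/(1!×0!×1!×0!×3!×2!) = -1/12
Σ = 1/6  ⇒  CG² = 36/5×1/6² = 1/5
CG = +√(1/5) = +0.447214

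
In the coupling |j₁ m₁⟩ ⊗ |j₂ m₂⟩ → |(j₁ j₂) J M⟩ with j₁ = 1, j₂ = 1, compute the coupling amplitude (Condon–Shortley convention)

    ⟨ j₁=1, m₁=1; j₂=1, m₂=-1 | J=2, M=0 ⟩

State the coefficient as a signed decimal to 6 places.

√[5·0!2!2!/5! · 2!0!0!2!2!2!] = √(8/3)
  +(−1)^0/∏(0,0,0,0,2,2)! = 1/4  (running 1/4)
⟨..|..⟩ = √(8/3)·(1/4) = +0.408248

+0.408248  (= +√(1/6))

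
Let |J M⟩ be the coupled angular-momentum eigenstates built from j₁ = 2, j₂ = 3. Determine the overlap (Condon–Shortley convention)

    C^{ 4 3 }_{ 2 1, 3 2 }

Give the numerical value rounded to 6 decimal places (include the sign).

√[9·1!3!5!/10! · 3!1!5!1!7!1!] = √(6480)
  +(−1)^0/∏(0,1,1,5,2,0)! = 1/240  (running 1/240)
  +(−1)^1/∏(1,0,0,4,3,1)! = -1/144  (running -1/360)
⟨..|..⟩ = √(6480)·(-1/360) = -0.223607

−√(1/20) = -0.223607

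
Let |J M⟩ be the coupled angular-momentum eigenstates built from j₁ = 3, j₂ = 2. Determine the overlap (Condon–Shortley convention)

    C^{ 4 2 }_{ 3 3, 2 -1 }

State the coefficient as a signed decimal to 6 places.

√[9·1!5!3!/10! · 6!0!1!3!6!2!] = √(77760/7)
  +(−1)^0/∏(0,1,0,1,5,2)! = 1/240  (running 1/240)
⟨..|..⟩ = √(77760/7)·(1/240) = +0.439155

+0.439155  (= +√(27/140))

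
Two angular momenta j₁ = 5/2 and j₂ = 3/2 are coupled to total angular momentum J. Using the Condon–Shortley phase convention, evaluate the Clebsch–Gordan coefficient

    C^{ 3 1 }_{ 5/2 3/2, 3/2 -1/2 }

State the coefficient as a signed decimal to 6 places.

triangle: 1!*4!*2!/8! = 48/40320
(j±m)!: 4!*1!*1!*2!*4!*2! = 2304
prefactor² = (2J+1)*Δ*N² = 96/5
  k=0: +1/(0!*1!*1!*1!*3!*1!) = 1/6
  k=1: −1/(1!*0!*0!*0!*4!*2!) = -1/48
Σ = 7/48  ⇒  CG² = 96/5*7/48² = 49/120
CG = +√(49/120) = +0.639010

+0.639010  (= +√(49/120))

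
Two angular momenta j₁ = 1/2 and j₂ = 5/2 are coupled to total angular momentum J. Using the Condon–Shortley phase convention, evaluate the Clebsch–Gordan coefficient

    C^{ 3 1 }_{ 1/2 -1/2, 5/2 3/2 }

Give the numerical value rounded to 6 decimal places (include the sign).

+0.577350

j₁+j₂−J=0  J+j₁−j₂=1  J−j₁+j₂=5  j₁+j₂+J+1=7
(j₁±m₁, j₂±m₂, J±M) = (0,1,4,1,4,2)
P² = 192
sum k=0..0:
  [0] +1/24 = 1/24
S = 1/24
C² = P²·S² = 1/3 ; C = +0.577350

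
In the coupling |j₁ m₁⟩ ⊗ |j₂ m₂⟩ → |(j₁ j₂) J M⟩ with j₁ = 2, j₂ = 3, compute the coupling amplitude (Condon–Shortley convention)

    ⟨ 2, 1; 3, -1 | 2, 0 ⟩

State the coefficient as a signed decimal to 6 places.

-0.377964  (= −√(1/7))

j₁+j₂−J=3  J+j₁−j₂=1  J−j₁+j₂=3  j₁+j₂+J+1=8
(j₁±m₁, j₂±m₂, J±M) = (3,1,2,4,2,2)
P² = 36/7
sum k=0..1:
  [0] +1/12 = 1/12
  [1] −1/4 = -1/4
S = -1/6
C² = P²·S² = 1/7 ; C = -0.377964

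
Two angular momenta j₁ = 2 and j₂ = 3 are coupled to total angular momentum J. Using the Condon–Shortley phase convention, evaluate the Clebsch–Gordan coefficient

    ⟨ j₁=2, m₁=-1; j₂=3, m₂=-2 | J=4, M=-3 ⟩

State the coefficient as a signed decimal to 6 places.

j₁+j₂−J=1  J+j₁−j₂=3  J−j₁+j₂=5  j₁+j₂+J+1=10
(j₁±m₁, j₂±m₂, J±M) = (1,3,1,5,1,7)
P² = 6480
sum k=0..1:
  [0] +1/144 = 1/144
  [1] −1/240 = -1/240
S = 1/360
C² = P²·S² = 1/20 ; C = +0.223607

+0.223607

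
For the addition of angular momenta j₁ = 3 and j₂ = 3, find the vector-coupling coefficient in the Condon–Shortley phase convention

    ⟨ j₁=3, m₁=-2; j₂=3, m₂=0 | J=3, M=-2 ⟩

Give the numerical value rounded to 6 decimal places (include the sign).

+√(1/6) ≈ +0.408248

j₁+j₂−J=3  J+j₁−j₂=3  J−j₁+j₂=3  j₁+j₂+J+1=10
(j₁±m₁, j₂±m₂, J±M) = (1,5,3,3,1,5)
P² = 216
sum k=2..3:
  [2] +1/24 = 1/24
  [3] −1/72 = -1/72
S = 1/36
C² = P²·S² = 1/6 ; C = +0.408248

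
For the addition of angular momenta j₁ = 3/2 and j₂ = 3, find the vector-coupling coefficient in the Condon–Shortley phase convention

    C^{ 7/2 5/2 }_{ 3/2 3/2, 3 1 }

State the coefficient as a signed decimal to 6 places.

+0.690066  (= +√(10/21))

√[8·1!2!5!/9! · 3!0!4!2!6!1!] = √(7680/7)
  +(−1)^0/∏(0,1,0,4,2,1)! = 1/48  (running 1/48)
⟨..|..⟩ = √(7680/7)·(1/48) = +0.690066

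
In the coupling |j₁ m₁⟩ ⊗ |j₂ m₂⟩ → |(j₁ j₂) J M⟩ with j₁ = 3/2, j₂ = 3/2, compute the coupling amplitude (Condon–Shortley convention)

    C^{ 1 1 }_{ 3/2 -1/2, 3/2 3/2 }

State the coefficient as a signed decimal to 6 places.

+√(3/10) = +0.547723

√[3·2!1!1!/5! · 1!2!3!0!2!0!] = √(6/5)
  +(−1)^2/∏(2,0,0,1,1,0)! = 1/2  (running 1/2)
⟨..|..⟩ = √(6/5)·(1/2) = +0.547723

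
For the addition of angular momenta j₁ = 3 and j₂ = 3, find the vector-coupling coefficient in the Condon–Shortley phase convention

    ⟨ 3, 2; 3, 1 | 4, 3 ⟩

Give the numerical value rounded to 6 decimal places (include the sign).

−√(1/11) = -0.301511

triangle: 2!·4!·4!/11! = 1152/39916800
(j±m)!: 5!·1!·4!·2!·7!·1! = 29030400
prefactor² = (2J+1)·Δ·N² = 82944/11
  k=0: +1/(0!·2!·1!·4!·3!·0!) = 1/288
  k=1: −1/(1!·1!·0!·3!·4!·1!) = -1/144
Σ = -1/288  ⇒  CG² = 82944/11·(-1/288)² = 1/11
CG = −√(1/11) = -0.301511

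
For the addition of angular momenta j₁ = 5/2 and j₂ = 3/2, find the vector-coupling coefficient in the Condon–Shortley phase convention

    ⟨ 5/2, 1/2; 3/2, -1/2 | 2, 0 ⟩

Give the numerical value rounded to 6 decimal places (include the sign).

√[5·2!3!1!/7! · 3!2!1!2!2!2!] = √(8/7)
  +(−1)^0/∏(0,2,2,1,1,0)! = 1/4  (running 1/4)
  +(−1)^1/∏(1,1,1,0,2,1)! = -1/2  (running -1/4)
⟨..|..⟩ = √(8/7)·(-1/4) = -0.267261

−√(1/14) ≈ -0.267261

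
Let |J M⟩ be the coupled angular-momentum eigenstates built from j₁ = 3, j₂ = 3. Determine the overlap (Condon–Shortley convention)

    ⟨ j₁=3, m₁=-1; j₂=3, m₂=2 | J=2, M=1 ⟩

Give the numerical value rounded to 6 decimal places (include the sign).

−√(5/28) ≈ -0.422577

j₁+j₂−J=4  J+j₁−j₂=2  J−j₁+j₂=2  j₁+j₂+J+1=9
(j₁±m₁, j₂±m₂, J±M) = (2,4,5,1,3,1)
P² = 320/7
sum k=3..4:
  [3] −1/12 = -1/12
  [4] +1/48 = 1/48
S = -1/16
C² = P²·S² = 5/28 ; C = -0.422577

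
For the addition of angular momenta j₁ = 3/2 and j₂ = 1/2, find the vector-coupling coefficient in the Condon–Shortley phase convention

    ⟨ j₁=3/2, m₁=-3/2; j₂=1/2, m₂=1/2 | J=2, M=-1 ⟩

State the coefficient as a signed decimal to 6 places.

+0.500000  (= +√(1/4))

j₁+j₂−J=0  J+j₁−j₂=3  J−j₁+j₂=1  j₁+j₂+J+1=5
(j₁±m₁, j₂±m₂, J±M) = (0,3,1,0,1,3)
P² = 9
sum k=0..0:
  [0] +1/6 = 1/6
S = 1/6
C² = P²·S² = 1/4 ; C = +0.500000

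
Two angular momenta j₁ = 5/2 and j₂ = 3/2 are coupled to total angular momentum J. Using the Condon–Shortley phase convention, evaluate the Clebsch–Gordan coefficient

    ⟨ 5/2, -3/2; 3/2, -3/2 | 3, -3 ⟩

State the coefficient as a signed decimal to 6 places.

j₁+j₂−J=1  J+j₁−j₂=4  J−j₁+j₂=2  j₁+j₂+J+1=8
(j₁±m₁, j₂±m₂, J±M) = (1,4,0,3,0,6)
P² = 864
sum k=0..0:
  [0] +1/48 = 1/48
S = 1/48
C² = P²·S² = 3/8 ; C = +0.612372

+√(3/8) ≈ +0.612372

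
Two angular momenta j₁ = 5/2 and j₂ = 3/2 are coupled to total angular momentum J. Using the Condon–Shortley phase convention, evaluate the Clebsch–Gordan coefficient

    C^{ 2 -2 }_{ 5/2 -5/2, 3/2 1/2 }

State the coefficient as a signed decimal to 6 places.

+√(10/21) ≈ +0.690066

triangle: 2!·3!·1!/7! = 12/5040
(j±m)!: 0!·5!·2!·1!·0!·4! = 5760
prefactor² = (2J+1)·Δ·N² = 480/7
  k=2: +1/(2!·0!·3!·0!·0!·1!) = 1/12
Σ = 1/12  ⇒  CG² = 480/7·1/12² = 10/21
CG = +√(10/21) = +0.690066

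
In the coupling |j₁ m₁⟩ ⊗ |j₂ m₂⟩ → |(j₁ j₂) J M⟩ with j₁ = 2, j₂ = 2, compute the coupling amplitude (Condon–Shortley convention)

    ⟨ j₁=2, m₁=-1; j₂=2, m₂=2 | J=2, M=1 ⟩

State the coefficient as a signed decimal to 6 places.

j₁+j₂−J=2  J+j₁−j₂=2  J−j₁+j₂=2  j₁+j₂+J+1=7
(j₁±m₁, j₂±m₂, J±M) = (1,3,4,0,3,1)
P² = 48/7
sum k=2..2:
  [2] +1/4 = 1/4
S = 1/4
C² = P²·S² = 3/7 ; C = +0.654654

+√(3/7) = +0.654654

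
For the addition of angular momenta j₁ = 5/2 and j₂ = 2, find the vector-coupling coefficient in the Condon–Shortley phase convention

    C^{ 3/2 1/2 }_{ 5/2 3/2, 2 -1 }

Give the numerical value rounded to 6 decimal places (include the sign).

triangle: 3!·2!·1!/7! = 12/5040
(j±m)!: 4!·1!·1!·3!·2!·1! = 288
prefactor² = (2J+1)·Δ·N² = 96/35
  k=0: +1/(0!·3!·1!·1!·1!·0!) = 1/6
  k=1: −1/(1!·2!·0!·0!·2!·1!) = -1/4
Σ = -1/12  ⇒  CG² = 96/35·(-1/12)² = 2/105
CG = −√(2/105) = -0.138013

-0.138013  (= −√(2/105))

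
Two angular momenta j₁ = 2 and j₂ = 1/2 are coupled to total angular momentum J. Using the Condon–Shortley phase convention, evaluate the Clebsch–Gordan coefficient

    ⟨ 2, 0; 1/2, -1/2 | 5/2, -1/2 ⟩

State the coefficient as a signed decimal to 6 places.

√[6·0!4!1!/6! · 2!2!0!1!2!3!] = √(48/5)
  +(−1)^0/∏(0,0,2,0,2,1)! = 1/4  (running 1/4)
⟨..|..⟩ = √(48/5)·(1/4) = +0.774597

+√(3/5) = +0.774597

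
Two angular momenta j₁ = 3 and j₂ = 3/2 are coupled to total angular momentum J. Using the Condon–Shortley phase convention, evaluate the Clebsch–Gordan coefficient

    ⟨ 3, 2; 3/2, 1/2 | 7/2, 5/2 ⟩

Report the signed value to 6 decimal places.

j₁+j₂−J=1  J+j₁−j₂=5  J−j₁+j₂=2  j₁+j₂+J+1=9
(j₁±m₁, j₂±m₂, J±M) = (5,1,2,1,6,1)
P² = 6400/7
sum k=0..1:
  [0] +1/48 = 1/48
  [1] −1/120 = -1/120
S = 1/80
C² = P²·S² = 1/7 ; C = +0.377964

+√(1/7) ≈ +0.377964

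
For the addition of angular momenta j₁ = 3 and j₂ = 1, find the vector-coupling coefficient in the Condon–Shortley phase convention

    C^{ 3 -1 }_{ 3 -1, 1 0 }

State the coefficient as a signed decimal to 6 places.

j₁+j₂−J=1  J+j₁−j₂=5  J−j₁+j₂=1  j₁+j₂+J+1=8
(j₁±m₁, j₂±m₂, J±M) = (2,4,1,1,2,4)
P² = 48
sum k=0..1:
  [0] +1/24 = 1/24
  [1] −1/12 = -1/12
S = -1/24
C² = P²·S² = 1/12 ; C = -0.288675

−√(1/12) ≈ -0.288675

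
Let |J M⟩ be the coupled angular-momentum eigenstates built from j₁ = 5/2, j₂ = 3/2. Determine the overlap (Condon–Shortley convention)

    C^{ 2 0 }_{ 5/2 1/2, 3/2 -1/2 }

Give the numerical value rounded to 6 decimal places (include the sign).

−√(1/14) = -0.267261

j₁+j₂−J=2  J+j₁−j₂=3  J−j₁+j₂=1  j₁+j₂+J+1=7
(j₁±m₁, j₂±m₂, J±M) = (3,2,1,2,2,2)
P² = 8/7
sum k=0..1:
  [0] +1/4 = 1/4
  [1] −1/2 = -1/2
S = -1/4
C² = P²·S² = 1/14 ; C = -0.267261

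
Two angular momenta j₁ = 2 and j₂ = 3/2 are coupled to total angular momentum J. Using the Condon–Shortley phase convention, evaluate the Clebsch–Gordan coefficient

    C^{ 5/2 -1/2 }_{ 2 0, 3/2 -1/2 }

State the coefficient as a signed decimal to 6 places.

j₁+j₂−J=1  J+j₁−j₂=3  J−j₁+j₂=2  j₁+j₂+J+1=7
(j₁±m₁, j₂±m₂, J±M) = (2,2,1,2,2,3)
P² = 48/35
sum k=0..1:
  [0] +1/2 = 1/2
  [1] −1/4 = -1/4
S = 1/4
C² = P²·S² = 3/35 ; C = +0.292770

+0.292770  (= +√(3/35))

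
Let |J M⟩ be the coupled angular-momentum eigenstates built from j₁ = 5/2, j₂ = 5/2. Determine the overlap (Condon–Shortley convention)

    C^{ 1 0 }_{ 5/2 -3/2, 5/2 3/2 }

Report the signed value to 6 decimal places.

triangle: 4!*1!*1!/7! = 24/5040
(j±m)!: 1!*4!*4!*1!*1!*1! = 576
prefactor² = (2J+1)*Δ*N² = 288/35
  k=3: −1/(3!*1!*1!*1!*0!*0!) = -1/6
  k=4: +1/(4!*0!*0!*0!*1!*1!) = 1/24
Σ = -1/8  ⇒  CG² = 288/35*(-1/8)² = 9/70
CG = −√(9/70) = -0.358569

−√(9/70) ≈ -0.358569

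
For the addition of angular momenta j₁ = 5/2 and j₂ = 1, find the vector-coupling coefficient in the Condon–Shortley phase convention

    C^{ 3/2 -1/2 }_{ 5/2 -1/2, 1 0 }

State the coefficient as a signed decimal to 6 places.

-0.632456

j₁+j₂−J=2  J+j₁−j₂=3  J−j₁+j₂=0  j₁+j₂+J+1=6
(j₁±m₁, j₂±m₂, J±M) = (2,3,1,1,1,2)
P² = 8/5
sum k=1..1:
  [1] −1/2 = -1/2
S = -1/2
C² = P²·S² = 2/5 ; C = -0.632456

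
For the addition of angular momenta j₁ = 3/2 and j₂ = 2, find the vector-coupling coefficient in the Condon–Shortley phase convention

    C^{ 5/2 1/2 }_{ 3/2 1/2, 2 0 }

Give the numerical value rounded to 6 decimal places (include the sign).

triangle: 1!*2!*3!/7! = 12/5040
(j±m)!: 2!*1!*2!*2!*3!*2! = 96
prefactor² = (2J+1)*Δ*N² = 48/35
  k=0: +1/(0!*1!*1!*2!*1!*1!) = 1/2
  k=1: −1/(1!*0!*0!*1!*2!*2!) = -1/4
Σ = 1/4  ⇒  CG² = 48/35*1/4² = 3/35
CG = +√(3/35) = +0.292770

+0.292770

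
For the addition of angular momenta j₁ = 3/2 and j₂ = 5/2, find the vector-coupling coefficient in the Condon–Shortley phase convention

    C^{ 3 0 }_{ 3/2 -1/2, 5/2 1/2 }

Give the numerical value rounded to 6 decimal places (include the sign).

−√(1/5) ≈ -0.447214

√[7·1!2!4!/8! · 1!2!3!2!3!3!] = √(36/5)
  +(−1)^0/∏(0,1,2,3,0,1)! = 1/12  (running 1/12)
  +(−1)^1/∏(1,0,1,2,1,2)! = -1/4  (running -1/6)
⟨..|..⟩ = √(36/5)·(-1/6) = -0.447214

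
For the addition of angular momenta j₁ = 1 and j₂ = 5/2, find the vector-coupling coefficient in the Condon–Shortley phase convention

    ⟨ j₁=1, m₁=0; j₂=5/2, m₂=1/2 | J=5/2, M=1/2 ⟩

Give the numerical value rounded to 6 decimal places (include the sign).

-0.169031  (= −√(1/35))

triangle: 1!·1!·4!/7! = 24/5040
(j±m)!: 1!·1!·3!·2!·3!·2! = 144
prefactor² = (2J+1)·Δ·N² = 144/35
  k=0: +1/(0!·1!·1!·3!·0!·1!) = 1/6
  k=1: −1/(1!·0!·0!·2!·1!·2!) = -1/4
Σ = -1/12  ⇒  CG² = 144/35·(-1/12)² = 1/35
CG = −√(1/35) = -0.169031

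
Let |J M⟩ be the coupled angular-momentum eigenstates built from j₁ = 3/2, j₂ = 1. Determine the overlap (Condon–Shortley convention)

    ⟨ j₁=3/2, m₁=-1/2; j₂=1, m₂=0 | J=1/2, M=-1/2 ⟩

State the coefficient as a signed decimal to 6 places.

j₁+j₂−J=2  J+j₁−j₂=1  J−j₁+j₂=0  j₁+j₂+J+1=4
(j₁±m₁, j₂±m₂, J±M) = (1,2,1,1,0,1)
P² = 1/3
sum k=1..1:
  [1] −1/1 = -1
S = -1
C² = P²·S² = 1/3 ; C = -0.577350

−√(1/3) = -0.577350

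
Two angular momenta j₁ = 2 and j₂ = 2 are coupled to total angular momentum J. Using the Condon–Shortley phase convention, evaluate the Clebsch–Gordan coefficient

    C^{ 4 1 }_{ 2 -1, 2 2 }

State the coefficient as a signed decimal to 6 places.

j₁+j₂−J=0  J+j₁−j₂=4  J−j₁+j₂=4  j₁+j₂+J+1=9
(j₁±m₁, j₂±m₂, J±M) = (1,3,4,0,5,3)
P² = 10368/7
sum k=0..0:
  [0] +1/144 = 1/144
S = 1/144
C² = P²·S² = 1/14 ; C = +0.267261

+√(1/14) = +0.267261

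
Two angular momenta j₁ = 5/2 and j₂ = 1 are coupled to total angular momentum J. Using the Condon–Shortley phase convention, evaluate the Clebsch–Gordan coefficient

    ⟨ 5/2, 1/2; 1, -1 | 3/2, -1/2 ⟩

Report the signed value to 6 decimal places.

+0.447214  (= +√(1/5))

√[4·2!3!0!/6! · 3!2!0!2!1!2!] = √(16/5)
  +(−1)^0/∏(0,2,2,0,1,0)! = 1/4  (running 1/4)
⟨..|..⟩ = √(16/5)·(1/4) = +0.447214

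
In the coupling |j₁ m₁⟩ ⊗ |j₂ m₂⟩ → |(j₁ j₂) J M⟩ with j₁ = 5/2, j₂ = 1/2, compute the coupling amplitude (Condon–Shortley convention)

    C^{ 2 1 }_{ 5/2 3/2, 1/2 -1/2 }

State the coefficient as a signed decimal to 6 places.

√[5·1!4!0!/6! · 4!1!0!1!3!1!] = √(24)
  +(−1)^0/∏(0,1,1,0,3,0)! = 1/6  (running 1/6)
⟨..|..⟩ = √(24)·(1/6) = +0.816497

+0.816497  (= +√(2/3))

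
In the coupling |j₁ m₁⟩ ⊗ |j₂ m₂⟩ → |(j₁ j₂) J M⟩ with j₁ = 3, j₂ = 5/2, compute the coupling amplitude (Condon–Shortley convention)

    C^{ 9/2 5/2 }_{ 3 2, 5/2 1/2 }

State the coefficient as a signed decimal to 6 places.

triangle: 1!·5!·4!/11! = 2880/39916800
(j±m)!: 5!·1!·3!·2!·7!·2! = 14515200
prefactor² = (2J+1)·Δ·N² = 115200/11
  k=0: +1/(0!·1!·1!·3!·4!·1!) = 1/144
  k=1: −1/(1!·0!·0!·2!·5!·2!) = -1/480
Σ = 7/1440  ⇒  CG² = 115200/11·7/1440² = 49/198
CG = +√(49/198) = +0.497468

+0.497468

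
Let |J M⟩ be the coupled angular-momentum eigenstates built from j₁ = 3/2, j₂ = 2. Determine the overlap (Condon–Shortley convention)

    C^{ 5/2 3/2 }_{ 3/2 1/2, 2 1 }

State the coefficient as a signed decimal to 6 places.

√[6·1!2!3!/7! · 2!1!3!1!4!1!] = √(144/35)
  +(−1)^0/∏(0,1,1,3,1,0)! = 1/6  (running 1/6)
  +(−1)^1/∏(1,0,0,2,2,1)! = -1/4  (running -1/12)
⟨..|..⟩ = √(144/35)·(-1/12) = -0.169031

-0.169031  (= −√(1/35))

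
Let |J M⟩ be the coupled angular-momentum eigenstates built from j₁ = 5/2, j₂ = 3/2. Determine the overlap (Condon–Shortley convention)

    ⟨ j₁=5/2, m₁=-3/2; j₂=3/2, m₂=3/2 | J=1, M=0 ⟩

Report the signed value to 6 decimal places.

−√(1/5) ≈ -0.447214

√[3·3!2!0!/6! · 1!4!3!0!1!1!] = √(36/5)
  +(−1)^3/∏(3,0,1,0,1,0)! = -1/6  (running -1/6)
⟨..|..⟩ = √(36/5)·(-1/6) = -0.447214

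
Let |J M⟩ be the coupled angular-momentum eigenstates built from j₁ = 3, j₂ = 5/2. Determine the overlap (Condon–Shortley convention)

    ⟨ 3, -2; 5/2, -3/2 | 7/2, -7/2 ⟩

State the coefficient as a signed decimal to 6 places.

−√(4/9) = -0.666667

triangle: 2!×4!×3!/10! = 288/3628800
(j±m)!: 1!×5!×1!×4!×0!×7! = 14515200
prefactor² = (2J+1)×Δ×N² = 9216
  k=1: −1/(1!×1!×4!×0!×0!×3!) = -1/144
Σ = -1/144  ⇒  CG² = 9216×(-1/144)² = 4/9
CG = −√(4/9) = -0.666667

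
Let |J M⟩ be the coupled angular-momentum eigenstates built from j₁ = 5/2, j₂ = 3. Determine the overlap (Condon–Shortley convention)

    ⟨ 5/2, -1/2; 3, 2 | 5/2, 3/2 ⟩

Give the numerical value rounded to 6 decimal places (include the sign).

j₁+j₂−J=3  J+j₁−j₂=2  J−j₁+j₂=3  j₁+j₂+J+1=9
(j₁±m₁, j₂±m₂, J±M) = (2,3,5,1,4,1)
P² = 288/7
sum k=2..3:
  [2] +1/12 = 1/12
  [3] −1/24 = -1/24
S = 1/24
C² = P²·S² = 1/14 ; C = +0.267261

+√(1/14) ≈ +0.267261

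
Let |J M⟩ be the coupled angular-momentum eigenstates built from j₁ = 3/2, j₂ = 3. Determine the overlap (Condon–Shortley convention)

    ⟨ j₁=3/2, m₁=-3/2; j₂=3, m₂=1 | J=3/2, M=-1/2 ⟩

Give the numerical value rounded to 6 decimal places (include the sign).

−√(4/35) = -0.338062

√[4·3!0!3!/7! · 0!3!4!2!1!2!] = √(576/35)
  +(−1)^3/∏(3,0,0,1,0,2)! = -1/12  (running -1/12)
⟨..|..⟩ = √(576/35)·(-1/12) = -0.338062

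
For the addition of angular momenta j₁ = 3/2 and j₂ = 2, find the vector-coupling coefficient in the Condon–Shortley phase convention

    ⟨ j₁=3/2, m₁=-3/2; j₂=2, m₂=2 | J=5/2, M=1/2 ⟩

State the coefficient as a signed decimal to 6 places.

triangle: 1!·2!·3!/7! = 12/5040
(j±m)!: 0!·3!·4!·0!·3!·2! = 1728
prefactor² = (2J+1)·Δ·N² = 864/35
  k=1: −1/(1!·0!·2!·3!·0!·0!) = -1/12
Σ = -1/12  ⇒  CG² = 864/35·(-1/12)² = 6/35
CG = −√(6/35) = -0.414039

-0.414039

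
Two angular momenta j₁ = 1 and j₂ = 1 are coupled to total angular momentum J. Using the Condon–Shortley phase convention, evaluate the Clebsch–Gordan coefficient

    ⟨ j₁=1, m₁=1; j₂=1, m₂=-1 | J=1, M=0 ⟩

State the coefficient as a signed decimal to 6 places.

+√(1/2) ≈ +0.707107

j₁+j₂−J=1  J+j₁−j₂=1  J−j₁+j₂=1  j₁+j₂+J+1=4
(j₁±m₁, j₂±m₂, J±M) = (2,0,0,2,1,1)
P² = 1/2
sum k=0..0:
  [0] +1/1 = 1
S = 1
C² = P²·S² = 1/2 ; C = +0.707107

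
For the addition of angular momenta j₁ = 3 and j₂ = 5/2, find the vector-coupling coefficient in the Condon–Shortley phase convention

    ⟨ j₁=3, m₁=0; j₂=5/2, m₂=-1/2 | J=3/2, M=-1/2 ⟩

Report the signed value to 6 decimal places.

√[4·4!2!1!/8! · 3!3!2!3!1!2!] = √(144/35)
  +(−1)^1/∏(1,3,2,1,0,0)! = -1/12  (running -1/12)
  +(−1)^2/∏(2,2,1,0,1,1)! = 1/4  (running 1/6)
⟨..|..⟩ = √(144/35)·(1/6) = +0.338062

+0.338062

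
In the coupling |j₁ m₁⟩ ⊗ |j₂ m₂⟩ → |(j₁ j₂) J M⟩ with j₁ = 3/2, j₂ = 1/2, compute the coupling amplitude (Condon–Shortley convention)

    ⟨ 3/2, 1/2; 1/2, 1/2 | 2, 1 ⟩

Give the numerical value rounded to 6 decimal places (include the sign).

+0.866025  (= +√(3/4))

√[5·0!3!1!/5! · 2!1!1!0!3!1!] = √(3)
  +(−1)^0/∏(0,0,1,1,2,0)! = 1/2  (running 1/2)
⟨..|..⟩ = √(3)·(1/2) = +0.866025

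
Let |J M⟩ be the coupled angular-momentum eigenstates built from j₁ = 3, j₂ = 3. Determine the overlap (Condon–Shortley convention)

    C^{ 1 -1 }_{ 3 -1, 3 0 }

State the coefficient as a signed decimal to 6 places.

triangle: 5!×1!×1!/8! = 120/40320
(j±m)!: 2!×4!×3!×3!×0!×2! = 3456
prefactor² = (2J+1)×Δ×N² = 216/7
  k=3: −1/(3!×2!×1!×0!×0!×1!) = -1/12
Σ = -1/12  ⇒  CG² = 216/7×(-1/12)² = 3/14
CG = −√(3/14) = -0.462910

−√(3/14) ≈ -0.462910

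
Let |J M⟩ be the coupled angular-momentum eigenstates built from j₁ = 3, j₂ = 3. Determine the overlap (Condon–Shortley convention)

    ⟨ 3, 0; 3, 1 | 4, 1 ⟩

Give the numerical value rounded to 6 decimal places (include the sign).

j₁+j₂−J=2  J+j₁−j₂=4  J−j₁+j₂=4  j₁+j₂+J+1=11
(j₁±m₁, j₂±m₂, J±M) = (3,3,4,2,5,3)
P² = 124416/385
sum k=0..2:
  [0] +1/288 = 1/288
  [1] −1/24 = -1/24
  [2] +1/48 = 1/48
S = -5/288
C² = P²·S² = 15/154 ; C = -0.312094

−√(15/154) = -0.312094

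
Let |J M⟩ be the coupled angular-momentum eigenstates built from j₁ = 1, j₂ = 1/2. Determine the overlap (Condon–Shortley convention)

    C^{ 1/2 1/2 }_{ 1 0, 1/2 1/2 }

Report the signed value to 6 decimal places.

-0.577350

triangle: 1!·1!·0!/3! = 1/6
(j±m)!: 1!·1!·1!·0!·1!·0! = 1
prefactor² = (2J+1)·Δ·N² = 1/3
  k=1: −1/(1!·0!·0!·0!·1!·0!) = -1
Σ = -1  ⇒  CG² = 1/3·(-1)² = 1/3
CG = −√(1/3) = -0.577350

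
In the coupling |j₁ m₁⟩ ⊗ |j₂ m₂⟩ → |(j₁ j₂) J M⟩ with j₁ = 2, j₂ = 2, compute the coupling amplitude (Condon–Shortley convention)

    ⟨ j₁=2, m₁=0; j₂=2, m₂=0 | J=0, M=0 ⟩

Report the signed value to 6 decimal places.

√[1·4!0!0!/5! · 2!2!2!2!0!0!] = √(16/5)
  +(−1)^2/∏(2,2,0,0,0,0)! = 1/4  (running 1/4)
⟨..|..⟩ = √(16/5)·(1/4) = +0.447214

+0.447214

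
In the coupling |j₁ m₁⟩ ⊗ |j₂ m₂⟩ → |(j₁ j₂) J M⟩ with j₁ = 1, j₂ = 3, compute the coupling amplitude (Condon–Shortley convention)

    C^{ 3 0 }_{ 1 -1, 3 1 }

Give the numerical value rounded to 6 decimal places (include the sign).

√[7·1!1!5!/8! · 0!2!4!2!3!3!] = √(72)
  +(−1)^1/∏(1,0,1,3,0,2)! = -1/12  (running -1/12)
⟨..|..⟩ = √(72)·(-1/12) = -0.707107

-0.707107  (= −√(1/2))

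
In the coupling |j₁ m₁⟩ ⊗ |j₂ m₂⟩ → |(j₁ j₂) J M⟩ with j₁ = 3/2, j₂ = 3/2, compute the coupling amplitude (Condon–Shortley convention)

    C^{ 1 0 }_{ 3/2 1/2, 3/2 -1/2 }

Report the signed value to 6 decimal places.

−√(1/20) = -0.223607

j₁+j₂−J=2  J+j₁−j₂=1  J−j₁+j₂=1  j₁+j₂+J+1=5
(j₁±m₁, j₂±m₂, J±M) = (2,1,1,2,1,1)
P² = 1/5
sum k=0..1:
  [0] +1/2 = 1/2
  [1] −1/1 = -1
S = -1/2
C² = P²·S² = 1/20 ; C = -0.223607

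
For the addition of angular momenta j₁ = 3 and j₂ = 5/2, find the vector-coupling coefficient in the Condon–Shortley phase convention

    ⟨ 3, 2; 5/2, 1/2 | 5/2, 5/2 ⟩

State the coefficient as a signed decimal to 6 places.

-0.597614

triangle: 3!*3!*2!/9! = 72/362880
(j±m)!: 5!*1!*3!*2!*5!*0! = 172800
prefactor² = (2J+1)*Δ*N² = 1440/7
  k=1: −1/(1!*2!*0!*2!*3!*0!) = -1/24
Σ = -1/24  ⇒  CG² = 1440/7*(-1/24)² = 5/14
CG = −√(5/14) = -0.597614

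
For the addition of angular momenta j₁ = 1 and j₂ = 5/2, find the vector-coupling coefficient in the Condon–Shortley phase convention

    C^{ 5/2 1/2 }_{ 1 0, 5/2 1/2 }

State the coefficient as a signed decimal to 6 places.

−√(1/35) = -0.169031

triangle: 1!*1!*4!/7! = 24/5040
(j±m)!: 1!*1!*3!*2!*3!*2! = 144
prefactor² = (2J+1)*Δ*N² = 144/35
  k=0: +1/(0!*1!*1!*3!*0!*1!) = 1/6
  k=1: −1/(1!*0!*0!*2!*1!*2!) = -1/4
Σ = -1/12  ⇒  CG² = 144/35*(-1/12)² = 1/35
CG = −√(1/35) = -0.169031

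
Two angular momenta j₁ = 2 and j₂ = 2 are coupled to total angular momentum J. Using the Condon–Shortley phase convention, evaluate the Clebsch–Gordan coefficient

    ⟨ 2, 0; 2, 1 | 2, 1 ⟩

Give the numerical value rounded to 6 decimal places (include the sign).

-0.267261  (= −√(1/14))

j₁+j₂−J=2  J+j₁−j₂=2  J−j₁+j₂=2  j₁+j₂+J+1=7
(j₁±m₁, j₂±m₂, J±M) = (2,2,3,1,3,1)
P² = 8/7
sum k=1..2:
  [1] −1/2 = -1/2
  [2] +1/4 = 1/4
S = -1/4
C² = P²·S² = 1/14 ; C = -0.267261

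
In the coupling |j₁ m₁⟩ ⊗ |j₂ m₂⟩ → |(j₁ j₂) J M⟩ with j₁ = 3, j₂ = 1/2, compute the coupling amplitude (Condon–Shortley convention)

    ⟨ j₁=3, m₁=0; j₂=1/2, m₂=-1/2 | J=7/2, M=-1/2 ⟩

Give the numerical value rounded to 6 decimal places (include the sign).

+√(4/7) = +0.755929

j₁+j₂−J=0  J+j₁−j₂=6  J−j₁+j₂=1  j₁+j₂+J+1=8
(j₁±m₁, j₂±m₂, J±M) = (3,3,0,1,3,4)
P² = 5184/7
sum k=0..0:
  [0] +1/36 = 1/36
S = 1/36
C² = P²·S² = 4/7 ; C = +0.755929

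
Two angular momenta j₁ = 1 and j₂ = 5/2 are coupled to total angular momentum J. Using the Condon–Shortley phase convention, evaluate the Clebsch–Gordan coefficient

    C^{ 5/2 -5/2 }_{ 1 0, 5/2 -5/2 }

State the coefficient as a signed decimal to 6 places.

+√(5/7) ≈ +0.845154

triangle: 1!·1!·4!/7! = 24/5040
(j±m)!: 1!·1!·0!·5!·0!·5! = 14400
prefactor² = (2J+1)·Δ·N² = 2880/7
  k=0: +1/(0!·1!·1!·0!·0!·4!) = 1/24
Σ = 1/24  ⇒  CG² = 2880/7·1/24² = 5/7
CG = +√(5/7) = +0.845154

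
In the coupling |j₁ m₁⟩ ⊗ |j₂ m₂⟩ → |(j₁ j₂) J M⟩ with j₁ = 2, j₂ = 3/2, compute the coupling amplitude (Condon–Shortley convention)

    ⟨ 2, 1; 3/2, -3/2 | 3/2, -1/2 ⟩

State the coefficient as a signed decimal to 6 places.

j₁+j₂−J=2  J+j₁−j₂=2  J−j₁+j₂=1  j₁+j₂+J+1=6
(j₁±m₁, j₂±m₂, J±M) = (3,1,0,3,1,2)
P² = 8/5
sum k=0..0:
  [0] +1/2 = 1/2
S = 1/2
C² = P²·S² = 2/5 ; C = +0.632456

+0.632456  (= +√(2/5))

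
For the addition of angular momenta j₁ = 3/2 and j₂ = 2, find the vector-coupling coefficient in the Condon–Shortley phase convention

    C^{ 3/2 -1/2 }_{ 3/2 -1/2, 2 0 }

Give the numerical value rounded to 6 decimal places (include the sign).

√[4·2!1!2!/6! · 1!2!2!2!1!2!] = √(16/45)
  +(−1)^1/∏(1,1,1,1,0,1)! = -1  (running -1)
  +(−1)^2/∏(2,0,0,0,1,2)! = 1/4  (running -3/4)
⟨..|..⟩ = √(16/45)·(-3/4) = -0.447214

−√(1/5) = -0.447214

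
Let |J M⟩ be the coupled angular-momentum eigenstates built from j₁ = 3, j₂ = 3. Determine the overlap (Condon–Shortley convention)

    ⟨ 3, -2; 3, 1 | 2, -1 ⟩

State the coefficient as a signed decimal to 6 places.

−√(5/28) = -0.422577

√[5·4!2!2!/9! · 1!5!4!2!1!3!] = √(320/7)
  +(−1)^3/∏(3,1,2,1,0,1)! = -1/12  (running -1/12)
  +(−1)^4/∏(4,0,1,0,1,2)! = 1/48  (running -1/16)
⟨..|..⟩ = √(320/7)·(-1/16) = -0.422577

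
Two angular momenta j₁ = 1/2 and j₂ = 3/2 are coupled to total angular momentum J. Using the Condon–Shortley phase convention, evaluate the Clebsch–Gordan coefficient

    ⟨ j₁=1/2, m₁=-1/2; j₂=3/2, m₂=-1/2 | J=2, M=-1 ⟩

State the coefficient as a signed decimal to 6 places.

+0.866025  (= +√(3/4))

√[5·0!1!3!/5! · 0!1!1!2!1!3!] = √(3)
  +(−1)^0/∏(0,0,1,1,0,2)! = 1/2  (running 1/2)
⟨..|..⟩ = √(3)·(1/2) = +0.866025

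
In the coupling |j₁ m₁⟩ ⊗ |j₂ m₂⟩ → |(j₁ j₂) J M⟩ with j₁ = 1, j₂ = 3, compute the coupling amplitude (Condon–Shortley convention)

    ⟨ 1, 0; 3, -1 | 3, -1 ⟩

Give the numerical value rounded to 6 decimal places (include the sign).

+0.288675  (= +√(1/12))

triangle: 1!*1!*5!/8! = 120/40320
(j±m)!: 1!*1!*2!*4!*2!*4! = 2304
prefactor² = (2J+1)*Δ*N² = 48
  k=0: +1/(0!*1!*1!*2!*0!*3!) = 1/12
  k=1: −1/(1!*0!*0!*1!*1!*4!) = -1/24
Σ = 1/24  ⇒  CG² = 48*1/24² = 1/12
CG = +√(1/12) = +0.288675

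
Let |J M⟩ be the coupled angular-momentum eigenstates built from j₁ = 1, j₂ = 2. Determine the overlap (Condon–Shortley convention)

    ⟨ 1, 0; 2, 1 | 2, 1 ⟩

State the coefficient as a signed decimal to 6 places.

−√(1/6) ≈ -0.408248

triangle: 1!*1!*3!/6! = 6/720
(j±m)!: 1!*1!*3!*1!*3!*1! = 36
prefactor² = (2J+1)*Δ*N² = 3/2
  k=0: +1/(0!*1!*1!*3!*0!*0!) = 1/6
  k=1: −1/(1!*0!*0!*2!*1!*1!) = -1/2
Σ = -1/3  ⇒  CG² = 3/2*(-1/3)² = 1/6
CG = −√(1/6) = -0.408248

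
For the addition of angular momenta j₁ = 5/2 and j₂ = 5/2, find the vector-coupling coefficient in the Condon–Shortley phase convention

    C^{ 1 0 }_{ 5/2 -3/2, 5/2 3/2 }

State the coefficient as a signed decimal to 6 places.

√[3·4!1!1!/7! · 1!4!4!1!1!1!] = √(288/35)
  +(−1)^3/∏(3,1,1,1,0,0)! = -1/6  (running -1/6)
  +(−1)^4/∏(4,0,0,0,1,1)! = 1/24  (running -1/8)
⟨..|..⟩ = √(288/35)·(-1/8) = -0.358569

−√(9/70) ≈ -0.358569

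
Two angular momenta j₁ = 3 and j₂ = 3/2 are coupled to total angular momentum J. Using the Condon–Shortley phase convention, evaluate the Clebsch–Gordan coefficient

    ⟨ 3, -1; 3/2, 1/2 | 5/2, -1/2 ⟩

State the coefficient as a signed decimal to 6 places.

−√(1/70) = -0.119523

j₁+j₂−J=2  J+j₁−j₂=4  J−j₁+j₂=1  j₁+j₂+J+1=8
(j₁±m₁, j₂±m₂, J±M) = (2,4,2,1,2,3)
P² = 288/35
sum k=1..2:
  [1] −1/6 = -1/6
  [2] +1/8 = 1/8
S = -1/24
C² = P²·S² = 1/70 ; C = -0.119523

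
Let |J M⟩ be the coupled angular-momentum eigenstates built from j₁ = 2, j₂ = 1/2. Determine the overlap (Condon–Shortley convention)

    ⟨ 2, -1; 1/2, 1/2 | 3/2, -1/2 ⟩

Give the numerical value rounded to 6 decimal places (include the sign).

triangle: 1!×3!×0!/5! = 6/120
(j±m)!: 1!×3!×1!×0!×1!×2! = 12
prefactor² = (2J+1)×Δ×N² = 12/5
  k=1: −1/(1!×0!×2!×0!×1!×0!) = -1/2
Σ = -1/2  ⇒  CG² = 12/5×(-1/2)² = 3/5
CG = −√(3/5) = -0.774597

−√(3/5) ≈ -0.774597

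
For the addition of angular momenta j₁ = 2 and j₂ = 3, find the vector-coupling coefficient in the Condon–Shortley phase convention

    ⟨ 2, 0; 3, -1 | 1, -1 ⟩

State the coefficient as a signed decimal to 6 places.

+0.414039  (= +√(6/35))

j₁+j₂−J=4  J+j₁−j₂=0  J−j₁+j₂=2  j₁+j₂+J+1=7
(j₁±m₁, j₂±m₂, J±M) = (2,2,2,4,0,2)
P² = 384/35
sum k=2..2:
  [2] +1/8 = 1/8
S = 1/8
C² = P²·S² = 6/35 ; C = +0.414039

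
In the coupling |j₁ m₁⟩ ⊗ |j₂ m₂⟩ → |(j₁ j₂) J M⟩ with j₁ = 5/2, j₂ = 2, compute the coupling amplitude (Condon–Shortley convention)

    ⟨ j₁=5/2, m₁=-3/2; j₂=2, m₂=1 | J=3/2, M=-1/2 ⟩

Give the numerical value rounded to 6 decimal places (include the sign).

j₁+j₂−J=3  J+j₁−j₂=2  J−j₁+j₂=1  j₁+j₂+J+1=7
(j₁±m₁, j₂±m₂, J±M) = (1,4,3,1,1,2)
P² = 96/35
sum k=2..3:
  [2] +1/4 = 1/4
  [3] −1/6 = -1/6
S = 1/12
C² = P²·S² = 2/105 ; C = +0.138013

+√(2/105) = +0.138013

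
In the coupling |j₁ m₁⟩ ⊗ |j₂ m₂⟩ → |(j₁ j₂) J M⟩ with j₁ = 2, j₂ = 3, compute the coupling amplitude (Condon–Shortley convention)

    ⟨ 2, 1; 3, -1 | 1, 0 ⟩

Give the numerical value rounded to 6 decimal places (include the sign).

√[3·4!0!2!/7! · 3!1!2!4!1!1!] = √(288/35)
  +(−1)^1/∏(1,3,0,1,0,1)! = -1/6  (running -1/6)
⟨..|..⟩ = √(288/35)·(-1/6) = -0.478091

-0.478091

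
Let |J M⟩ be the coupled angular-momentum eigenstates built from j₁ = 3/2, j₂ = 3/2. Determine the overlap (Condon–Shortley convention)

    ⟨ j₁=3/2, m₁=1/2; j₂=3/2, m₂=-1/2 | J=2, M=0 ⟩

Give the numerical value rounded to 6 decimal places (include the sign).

+√(1/4) = +0.500000

triangle: 1!·2!·2!/6! = 4/720
(j±m)!: 2!·1!·1!·2!·2!·2! = 16
prefactor² = (2J+1)·Δ·N² = 4/9
  k=0: +1/(0!·1!·1!·1!·1!·1!) = 1
  k=1: −1/(1!·0!·0!·0!·2!·2!) = -1/4
Σ = 3/4  ⇒  CG² = 4/9·3/4² = 1/4
CG = +√(1/4) = +0.500000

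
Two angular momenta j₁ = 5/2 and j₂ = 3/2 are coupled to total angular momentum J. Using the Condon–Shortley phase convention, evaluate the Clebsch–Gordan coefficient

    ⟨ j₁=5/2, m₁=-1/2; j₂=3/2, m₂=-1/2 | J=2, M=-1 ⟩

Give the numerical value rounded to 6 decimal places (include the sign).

−√(25/84) ≈ -0.545545

triangle: 2!×3!×1!/7! = 12/5040
(j±m)!: 2!×3!×1!×2!×1!×3! = 144
prefactor² = (2J+1)×Δ×N² = 12/7
  k=0: +1/(0!×2!×3!×1!×0!×0!) = 1/12
  k=1: −1/(1!×1!×2!×0!×1!×1!) = -1/2
Σ = -5/12  ⇒  CG² = 12/7×(-5/12)² = 25/84
CG = −√(25/84) = -0.545545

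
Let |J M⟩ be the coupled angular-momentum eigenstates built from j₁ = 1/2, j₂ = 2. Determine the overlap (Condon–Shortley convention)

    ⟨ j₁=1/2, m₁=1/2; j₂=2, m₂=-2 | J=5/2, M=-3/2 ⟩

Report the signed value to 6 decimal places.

+√(1/5) = +0.447214

√[6·0!1!4!/6! · 1!0!0!4!1!4!] = √(576/5)
  +(−1)^0/∏(0,0,0,0,1,4)! = 1/24  (running 1/24)
⟨..|..⟩ = √(576/5)·(1/24) = +0.447214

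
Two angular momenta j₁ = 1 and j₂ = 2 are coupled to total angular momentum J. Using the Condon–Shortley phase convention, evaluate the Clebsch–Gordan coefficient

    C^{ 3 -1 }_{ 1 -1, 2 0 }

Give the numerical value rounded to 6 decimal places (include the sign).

+√(2/5) ≈ +0.632456

triangle: 0!*2!*4!/7! = 48/5040
(j±m)!: 0!*2!*2!*2!*2!*4! = 384
prefactor² = (2J+1)*Δ*N² = 128/5
  k=0: +1/(0!*0!*2!*2!*0!*2!) = 1/8
Σ = 1/8  ⇒  CG² = 128/5*1/8² = 2/5
CG = +√(2/5) = +0.632456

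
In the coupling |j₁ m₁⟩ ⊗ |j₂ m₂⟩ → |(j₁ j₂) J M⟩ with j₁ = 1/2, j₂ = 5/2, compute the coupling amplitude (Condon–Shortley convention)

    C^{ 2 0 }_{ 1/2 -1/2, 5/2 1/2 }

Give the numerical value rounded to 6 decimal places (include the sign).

j₁+j₂−J=1  J+j₁−j₂=0  J−j₁+j₂=4  j₁+j₂+J+1=6
(j₁±m₁, j₂±m₂, J±M) = (0,1,3,2,2,2)
P² = 8
sum k=1..1:
  [1] −1/4 = -1/4
S = -1/4
C² = P²·S² = 1/2 ; C = -0.707107

−√(1/2) = -0.707107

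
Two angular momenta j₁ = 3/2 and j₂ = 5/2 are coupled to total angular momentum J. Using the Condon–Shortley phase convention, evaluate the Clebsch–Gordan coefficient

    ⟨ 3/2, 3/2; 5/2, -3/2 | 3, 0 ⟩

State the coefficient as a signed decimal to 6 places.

√[7·1!2!4!/8! · 3!0!1!4!3!3!] = √(216/5)
  +(−1)^0/∏(0,1,0,1,2,3)! = 1/12  (running 1/12)
⟨..|..⟩ = √(216/5)·(1/12) = +0.547723

+√(3/10) ≈ +0.547723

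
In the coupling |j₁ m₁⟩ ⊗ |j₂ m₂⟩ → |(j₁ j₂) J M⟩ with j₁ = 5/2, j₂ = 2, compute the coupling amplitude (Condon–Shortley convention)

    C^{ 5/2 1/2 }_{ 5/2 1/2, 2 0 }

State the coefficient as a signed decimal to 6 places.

j₁+j₂−J=2  J+j₁−j₂=3  J−j₁+j₂=2  j₁+j₂+J+1=8
(j₁±m₁, j₂±m₂, J±M) = (3,2,2,2,3,2)
P² = 72/35
sum k=0..2:
  [0] +1/8 = 1/8
  [1] −1/2 = -1/2
  [2] +1/24 = 1/24
S = -1/3
C² = P²·S² = 8/35 ; C = -0.478091

−√(8/35) ≈ -0.478091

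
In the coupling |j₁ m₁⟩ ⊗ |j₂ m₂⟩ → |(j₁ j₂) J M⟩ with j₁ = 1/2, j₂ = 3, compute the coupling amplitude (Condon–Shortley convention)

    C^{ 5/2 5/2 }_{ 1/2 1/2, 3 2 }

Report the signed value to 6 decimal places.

j₁+j₂−J=1  J+j₁−j₂=0  J−j₁+j₂=5  j₁+j₂+J+1=7
(j₁±m₁, j₂±m₂, J±M) = (1,0,5,1,5,0)
P² = 14400/7
sum k=0..0:
  [0] +1/120 = 1/120
S = 1/120
C² = P²·S² = 1/7 ; C = +0.377964

+√(1/7) = +0.377964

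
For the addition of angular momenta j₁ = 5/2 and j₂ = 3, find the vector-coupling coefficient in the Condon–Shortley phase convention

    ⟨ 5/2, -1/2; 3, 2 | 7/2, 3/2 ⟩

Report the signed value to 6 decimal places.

√[8·2!3!4!/10! · 2!3!5!1!5!2!] = √(1536/7)
  +(−1)^1/∏(1,1,2,4,1,0)! = -1/48  (running -1/48)
  +(−1)^2/∏(2,0,1,3,2,1)! = 1/24  (running 1/48)
⟨..|..⟩ = √(1536/7)·(1/48) = +0.308607

+√(2/21) = +0.308607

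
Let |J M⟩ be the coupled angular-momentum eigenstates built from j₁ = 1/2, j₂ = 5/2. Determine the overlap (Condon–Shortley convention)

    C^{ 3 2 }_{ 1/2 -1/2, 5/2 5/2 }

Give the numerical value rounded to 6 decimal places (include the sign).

+0.408248

√[7·0!1!5!/7! · 0!1!5!0!5!1!] = √(2400)
  +(−1)^0/∏(0,0,1,5,0,0)! = 1/120  (running 1/120)
⟨..|..⟩ = √(2400)·(1/120) = +0.408248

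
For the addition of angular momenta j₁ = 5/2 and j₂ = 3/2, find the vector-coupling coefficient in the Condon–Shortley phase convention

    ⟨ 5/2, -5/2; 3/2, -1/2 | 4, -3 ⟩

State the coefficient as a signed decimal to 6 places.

+0.612372

triangle: 0!·5!·3!/9! = 720/362880
(j±m)!: 0!·5!·1!·2!·1!·7! = 1209600
prefactor² = (2J+1)·Δ·N² = 21600
  k=0: +1/(0!·0!·5!·1!·0!·2!) = 1/240
Σ = 1/240  ⇒  CG² = 21600·1/240² = 3/8
CG = +√(3/8) = +0.612372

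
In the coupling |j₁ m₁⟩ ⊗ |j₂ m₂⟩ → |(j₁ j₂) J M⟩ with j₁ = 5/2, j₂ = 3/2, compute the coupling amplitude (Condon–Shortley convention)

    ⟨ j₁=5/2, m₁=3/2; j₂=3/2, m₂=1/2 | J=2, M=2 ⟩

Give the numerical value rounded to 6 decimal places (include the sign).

−√(8/21) = -0.617213

triangle: 2!×3!×1!/7! = 12/5040
(j±m)!: 4!×1!×2!×1!×4!×0! = 1152
prefactor² = (2J+1)×Δ×N² = 96/7
  k=1: −1/(1!×1!×0!×1!×3!×0!) = -1/6
Σ = -1/6  ⇒  CG² = 96/7×(-1/6)² = 8/21
CG = −√(8/21) = -0.617213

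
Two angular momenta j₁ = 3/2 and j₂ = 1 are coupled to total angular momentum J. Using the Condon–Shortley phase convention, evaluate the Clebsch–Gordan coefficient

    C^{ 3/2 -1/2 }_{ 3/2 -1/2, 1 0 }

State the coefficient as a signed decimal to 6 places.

−√(1/15) ≈ -0.258199

triangle: 1!×2!×1!/5! = 2/120
(j±m)!: 1!×2!×1!×1!×1!×2! = 4
prefactor² = (2J+1)×Δ×N² = 4/15
  k=0: +1/(0!×1!×2!×1!×0!×0!) = 1/2
  k=1: −1/(1!×0!×1!×0!×1!×1!) = -1
Σ = -1/2  ⇒  CG² = 4/15×(-1/2)² = 1/15
CG = −√(1/15) = -0.258199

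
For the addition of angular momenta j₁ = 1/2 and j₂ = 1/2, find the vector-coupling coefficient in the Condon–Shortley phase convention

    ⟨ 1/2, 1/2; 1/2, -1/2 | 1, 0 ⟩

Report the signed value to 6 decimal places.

j₁+j₂−J=0  J+j₁−j₂=1  J−j₁+j₂=1  j₁+j₂+J+1=3
(j₁±m₁, j₂±m₂, J±M) = (1,0,0,1,1,1)
P² = 1/2
sum k=0..0:
  [0] +1/1 = 1
S = 1
C² = P²·S² = 1/2 ; C = +0.707107

+0.707107  (= +√(1/2))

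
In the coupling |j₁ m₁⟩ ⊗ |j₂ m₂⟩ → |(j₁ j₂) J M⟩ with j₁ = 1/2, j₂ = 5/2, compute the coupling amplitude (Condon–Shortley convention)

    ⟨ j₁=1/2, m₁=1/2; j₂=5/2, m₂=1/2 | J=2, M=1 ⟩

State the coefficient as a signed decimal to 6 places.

+√(1/3) = +0.577350

√[5·1!0!4!/6! · 1!0!3!2!3!1!] = √(12)
  +(−1)^0/∏(0,1,0,3,0,1)! = 1/6  (running 1/6)
⟨..|..⟩ = √(12)·(1/6) = +0.577350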